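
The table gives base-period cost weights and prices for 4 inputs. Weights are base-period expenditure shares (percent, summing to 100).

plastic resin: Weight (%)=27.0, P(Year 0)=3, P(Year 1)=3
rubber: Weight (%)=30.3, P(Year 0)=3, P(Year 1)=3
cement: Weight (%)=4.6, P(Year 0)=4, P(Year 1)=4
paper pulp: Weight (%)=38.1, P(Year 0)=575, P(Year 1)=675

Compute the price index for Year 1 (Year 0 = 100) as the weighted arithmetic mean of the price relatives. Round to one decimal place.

106.6

plastic resin: 27.0 × (3/3) = 27.0 × 1.000000 = 27.0000
rubber: 30.3 × (3/3) = 30.3 × 1.000000 = 30.3000
cement: 4.6 × (4/4) = 4.6 × 1.000000 = 4.6000
paper pulp: 38.1 × (675/575) = 38.1 × 1.173913 = 44.7261
Index = Σ wᵢ·(p₁ᵢ/p₀ᵢ) = 27.0000 + 30.3000 + 4.6000 + 44.7261 = 106.6261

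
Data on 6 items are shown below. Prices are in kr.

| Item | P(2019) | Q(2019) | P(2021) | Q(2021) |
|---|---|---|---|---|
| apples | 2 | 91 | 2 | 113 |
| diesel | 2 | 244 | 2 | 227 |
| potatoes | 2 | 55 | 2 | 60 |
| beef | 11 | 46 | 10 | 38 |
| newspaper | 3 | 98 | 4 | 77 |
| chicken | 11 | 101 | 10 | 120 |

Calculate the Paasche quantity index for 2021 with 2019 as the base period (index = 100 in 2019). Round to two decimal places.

Paasche quantity index uses current-period prices as weights.
ΣP(2021)·Q(2021) = 2×113 + 2×227 + 2×60 + 10×38 + 4×77 + 10×120 = 226 + 454 + 120 + 380 + 308 + 1200 = 2688
ΣP(2021)·Q(2019) = 2×91 + 2×244 + 2×55 + 10×46 + 4×98 + 10×101 = 182 + 488 + 110 + 460 + 392 + 1010 = 2642
Index = 2688 / 2642 × 100 = 101.7411

101.74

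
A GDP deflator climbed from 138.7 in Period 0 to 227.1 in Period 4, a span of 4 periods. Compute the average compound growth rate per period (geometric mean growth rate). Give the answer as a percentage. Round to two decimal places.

Growth factor = (227.1/138.7)^(1/4) = (1.637347)^(1/4) = 1.131189
Growth rate = 1.131189 − 1 = 0.131189 = 13.1189%

13.12%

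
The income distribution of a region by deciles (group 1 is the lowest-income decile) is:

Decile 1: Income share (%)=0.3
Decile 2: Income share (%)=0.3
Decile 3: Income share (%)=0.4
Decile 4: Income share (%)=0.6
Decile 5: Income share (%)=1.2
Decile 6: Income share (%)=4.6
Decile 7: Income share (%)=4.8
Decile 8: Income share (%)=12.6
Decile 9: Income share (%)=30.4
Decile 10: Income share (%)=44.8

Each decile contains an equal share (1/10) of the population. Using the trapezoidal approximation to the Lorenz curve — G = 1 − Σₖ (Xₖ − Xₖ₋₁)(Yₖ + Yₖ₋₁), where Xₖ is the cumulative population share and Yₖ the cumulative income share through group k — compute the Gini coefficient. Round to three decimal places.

Cumulative income shares Yₖ: 0.0030, 0.0060, 0.0100, 0.0160, 0.0280, 0.0740, 0.1220, 0.2480, 0.5520, 1.0000
Σ (Xₖ−Xₖ₋₁)(Yₖ+Yₖ₋₁) = (1/10)(0.0030+0.0000) + (1/10)(0.0060+0.0030) + (1/10)(0.0100+0.0060) + (1/10)(0.0160+0.0100) + (1/10)(0.0280+0.0160) + (1/10)(0.0740+0.0280) + (1/10)(0.1220+0.0740) + (1/10)(0.2480+0.1220) + (1/10)(0.5520+0.2480) + (1/10)(1.0000+0.5520)
  = 0.0003 + 0.0009 + 0.0016 + 0.0026 + 0.0044 + 0.0102 + 0.0196 + 0.0370 + 0.0800 + 0.1552 = 0.3118
G = 1 − 0.3118 = 0.6882

0.688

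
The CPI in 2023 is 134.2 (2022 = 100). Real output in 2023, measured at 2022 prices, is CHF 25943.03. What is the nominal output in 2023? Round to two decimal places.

Nominal = Real × (Index/100) = 25943.03 × (134.2/100)
        = 25943.03 × 1.342 = 34815.5463

34815.55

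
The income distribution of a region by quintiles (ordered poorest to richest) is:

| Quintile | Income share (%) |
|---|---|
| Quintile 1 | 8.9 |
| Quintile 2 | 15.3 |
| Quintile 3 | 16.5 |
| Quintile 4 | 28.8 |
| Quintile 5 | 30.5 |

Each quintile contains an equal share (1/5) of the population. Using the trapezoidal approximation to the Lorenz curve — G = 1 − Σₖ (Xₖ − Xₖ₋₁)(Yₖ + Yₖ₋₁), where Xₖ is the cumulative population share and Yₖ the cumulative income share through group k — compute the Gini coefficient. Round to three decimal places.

Cumulative income shares Yₖ: 0.0890, 0.2420, 0.4070, 0.6950, 1.0000
Σ (Xₖ−Xₖ₋₁)(Yₖ+Yₖ₋₁) = (1/5)(0.0890+0.0000) + (1/5)(0.2420+0.0890) + (1/5)(0.4070+0.2420) + (1/5)(0.6950+0.4070) + (1/5)(1.0000+0.6950)
  = 0.0178 + 0.0662 + 0.1298 + 0.2204 + 0.3390 = 0.7732
G = 1 − 0.7732 = 0.2268

0.227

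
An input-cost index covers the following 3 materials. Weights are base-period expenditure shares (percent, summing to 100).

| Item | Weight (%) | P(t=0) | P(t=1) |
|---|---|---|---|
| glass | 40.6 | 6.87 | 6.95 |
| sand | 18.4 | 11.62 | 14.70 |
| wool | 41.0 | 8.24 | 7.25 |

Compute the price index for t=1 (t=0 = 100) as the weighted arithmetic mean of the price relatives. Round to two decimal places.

glass: 40.6 × (6.95/6.87) = 40.6 × 1.011645 = 41.0728
sand: 18.4 × (14.70/11.62) = 18.4 × 1.265060 = 23.2771
wool: 41.0 × (7.25/8.24) = 41.0 × 0.879854 = 36.0740
Index = Σ wᵢ·(p₁ᵢ/p₀ᵢ) = 41.0728 + 23.2771 + 36.0740 = 100.4239

100.42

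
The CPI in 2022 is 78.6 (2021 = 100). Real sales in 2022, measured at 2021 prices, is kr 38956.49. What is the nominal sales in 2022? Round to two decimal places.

Nominal = Real × (Index/100) = 38956.49 × (78.6/100)
        = 38956.49 × 0.786 = 30619.8011

30619.80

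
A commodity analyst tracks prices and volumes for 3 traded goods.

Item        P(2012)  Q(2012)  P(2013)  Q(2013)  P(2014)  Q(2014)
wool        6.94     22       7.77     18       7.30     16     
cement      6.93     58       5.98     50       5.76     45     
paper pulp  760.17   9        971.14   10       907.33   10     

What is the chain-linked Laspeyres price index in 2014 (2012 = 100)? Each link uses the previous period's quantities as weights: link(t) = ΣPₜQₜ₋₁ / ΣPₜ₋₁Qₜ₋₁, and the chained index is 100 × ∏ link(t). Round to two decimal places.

117.06

Link 2012→2013:
ΣP(2013)Q(2012) = 7.77×22 + 5.98×58 + 971.14×9 = 170.94 + 346.84 + 8740.26 = 9258.04
ΣP(2012)Q(2012) = 6.94×22 + 6.93×58 + 760.17×9 = 152.68 + 401.94 + 6841.53 = 7396.15
link = 9258.04/7396.15 = 1.251738
Link 2013→2014:
ΣP(2014)Q(2013) = 7.30×18 + 5.76×50 + 907.33×10 = 131.4 + 288 + 9073.3 = 9492.7
ΣP(2013)Q(2013) = 7.77×18 + 5.98×50 + 971.14×10 = 139.86 + 299 + 9711.4 = 10150.26
link = 9492.7/10150.26 = 0.935217
Chained index = 100 × 1.251738 × 0.935217 = 117.0647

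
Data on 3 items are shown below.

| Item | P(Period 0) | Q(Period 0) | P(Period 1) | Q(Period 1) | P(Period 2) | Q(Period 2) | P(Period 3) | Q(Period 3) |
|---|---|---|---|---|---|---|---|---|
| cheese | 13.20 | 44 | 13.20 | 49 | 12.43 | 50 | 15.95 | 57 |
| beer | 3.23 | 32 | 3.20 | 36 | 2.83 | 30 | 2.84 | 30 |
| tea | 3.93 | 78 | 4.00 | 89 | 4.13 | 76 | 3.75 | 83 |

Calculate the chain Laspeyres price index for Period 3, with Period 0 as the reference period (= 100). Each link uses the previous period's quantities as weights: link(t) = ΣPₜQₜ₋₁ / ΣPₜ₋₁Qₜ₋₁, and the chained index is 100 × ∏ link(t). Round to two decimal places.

110.91

Link Period 0→Period 1:
ΣP(Period 1)Q(Period 0) = 13.20×44 + 3.20×32 + 4.00×78 = 580.8 + 102.4 + 312 = 995.2
ΣP(Period 0)Q(Period 0) = 13.20×44 + 3.23×32 + 3.93×78 = 580.8 + 103.36 + 306.54 = 990.7
link = 995.2/990.7 = 1.004542
Link Period 1→Period 2:
ΣP(Period 2)Q(Period 1) = 12.43×49 + 2.83×36 + 4.13×89 = 609.07 + 101.88 + 367.57 = 1078.52
ΣP(Period 1)Q(Period 1) = 13.20×49 + 3.20×36 + 4.00×89 = 646.8 + 115.2 + 356 = 1118
link = 1078.52/1118 = 0.964687
Link Period 2→Period 3:
ΣP(Period 3)Q(Period 2) = 15.95×50 + 2.84×30 + 3.75×76 = 797.5 + 85.2 + 285 = 1167.7
ΣP(Period 2)Q(Period 2) = 12.43×50 + 2.83×30 + 4.13×76 = 621.5 + 84.9 + 313.88 = 1020.28
link = 1167.7/1020.28 = 1.144490
Chained index = 100 × 1.004542 × 0.964687 × 1.144490 = 110.9089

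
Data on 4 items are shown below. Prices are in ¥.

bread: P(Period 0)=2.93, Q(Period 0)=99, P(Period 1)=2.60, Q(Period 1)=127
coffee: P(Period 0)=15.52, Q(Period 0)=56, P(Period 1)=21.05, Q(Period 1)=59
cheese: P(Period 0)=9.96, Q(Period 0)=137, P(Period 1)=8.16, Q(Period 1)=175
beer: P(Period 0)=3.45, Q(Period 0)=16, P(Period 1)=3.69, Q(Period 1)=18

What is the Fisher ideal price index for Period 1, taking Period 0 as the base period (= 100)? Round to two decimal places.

Laspeyres component (base-period weights):
ΣP(Period 1)Q(Period 0) = 2.60×99 + 21.05×56 + 8.16×137 + 3.69×16 = 257.4 + 1178.8 + 1117.92 + 59.04 = 2613.16
ΣP(Period 0)Q(Period 0) = 2.93×99 + 15.52×56 + 9.96×137 + 3.45×16 = 290.07 + 869.12 + 1364.52 + 55.2 = 2578.91
L = 2613.16 / 2578.91 × 100 = 101.3281
Paasche component (current-period weights):
ΣP(Period 1)Q(Period 1) = 2.60×127 + 21.05×59 + 8.16×175 + 3.69×18 = 330.2 + 1241.95 + 1428 + 66.42 = 3066.57
ΣP(Period 0)Q(Period 1) = 2.93×127 + 15.52×59 + 9.96×175 + 3.45×18 = 372.11 + 915.68 + 1743 + 62.1 = 3092.89
P = 3066.57 / 3092.89 × 100 = 99.1490
Fisher = √(L × P) = √(101.3281 × 99.1490) = 100.2326

100.23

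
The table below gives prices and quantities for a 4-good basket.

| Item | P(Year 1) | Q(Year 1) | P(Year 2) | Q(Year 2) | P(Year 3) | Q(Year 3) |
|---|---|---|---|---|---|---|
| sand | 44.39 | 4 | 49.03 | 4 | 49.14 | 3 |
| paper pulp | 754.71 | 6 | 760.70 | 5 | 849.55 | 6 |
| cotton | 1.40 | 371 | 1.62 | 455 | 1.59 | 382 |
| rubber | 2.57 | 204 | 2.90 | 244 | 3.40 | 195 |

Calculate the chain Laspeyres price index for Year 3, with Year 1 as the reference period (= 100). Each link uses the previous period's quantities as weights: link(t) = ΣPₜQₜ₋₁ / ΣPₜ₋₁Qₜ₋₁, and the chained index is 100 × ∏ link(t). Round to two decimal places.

114.06

Link Year 1→Year 2:
ΣP(Year 2)Q(Year 1) = 49.03×4 + 760.70×6 + 1.62×371 + 2.90×204 = 196.12 + 4564.2 + 601.02 + 591.6 = 5952.94
ΣP(Year 1)Q(Year 1) = 44.39×4 + 754.71×6 + 1.40×371 + 2.57×204 = 177.56 + 4528.26 + 519.4 + 524.28 = 5749.5
link = 5952.94/5749.5 = 1.035384
Link Year 2→Year 3:
ΣP(Year 3)Q(Year 2) = 49.14×4 + 849.55×5 + 1.59×455 + 3.40×244 = 196.56 + 4247.75 + 723.45 + 829.6 = 5997.36
ΣP(Year 2)Q(Year 2) = 49.03×4 + 760.70×5 + 1.62×455 + 2.90×244 = 196.12 + 3803.5 + 737.1 + 707.6 = 5444.32
link = 5997.36/5444.32 = 1.101581
Chained index = 100 × 1.035384 × 1.101581 = 114.0559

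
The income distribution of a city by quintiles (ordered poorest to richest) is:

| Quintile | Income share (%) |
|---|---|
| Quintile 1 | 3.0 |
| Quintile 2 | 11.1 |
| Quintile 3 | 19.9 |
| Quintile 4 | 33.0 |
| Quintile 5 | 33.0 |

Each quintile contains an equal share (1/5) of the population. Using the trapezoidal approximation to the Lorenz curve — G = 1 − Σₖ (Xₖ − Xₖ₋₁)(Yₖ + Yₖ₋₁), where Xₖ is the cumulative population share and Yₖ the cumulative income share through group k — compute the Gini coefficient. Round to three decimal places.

Cumulative income shares Yₖ: 0.0300, 0.1410, 0.3400, 0.6700, 1.0000
Σ (Xₖ−Xₖ₋₁)(Yₖ+Yₖ₋₁) = (1/5)(0.0300+0.0000) + (1/5)(0.1410+0.0300) + (1/5)(0.3400+0.1410) + (1/5)(0.6700+0.3400) + (1/5)(1.0000+0.6700)
  = 0.0060 + 0.0342 + 0.0962 + 0.2020 + 0.3340 = 0.6724
G = 1 − 0.6724 = 0.3276

0.328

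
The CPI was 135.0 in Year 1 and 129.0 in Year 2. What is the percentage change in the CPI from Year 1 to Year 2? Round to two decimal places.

Change = (129.0 − 135.0) / 135.0 × 100
       = -6.0 / 135.0 × 100 = -4.4444%

-4.44%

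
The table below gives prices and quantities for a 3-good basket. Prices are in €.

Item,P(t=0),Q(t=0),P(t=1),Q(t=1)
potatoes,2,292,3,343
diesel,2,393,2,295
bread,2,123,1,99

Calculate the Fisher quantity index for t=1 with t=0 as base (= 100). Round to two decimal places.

93.70

Laspeyres component (base-period weights):
ΣP(t=0)Q(t=1) = 2×343 + 2×295 + 2×99 = 686 + 590 + 198 = 1474
ΣP(t=0)Q(t=0) = 2×292 + 2×393 + 2×123 = 584 + 786 + 246 = 1616
L = 1474 / 1616 × 100 = 91.2129
Paasche component (current-period weights):
ΣP(t=1)Q(t=1) = 3×343 + 2×295 + 1×99 = 1029 + 590 + 99 = 1718
ΣP(t=1)Q(t=0) = 3×292 + 2×393 + 1×123 = 876 + 786 + 123 = 1785
P = 1718 / 1785 × 100 = 96.2465
Fisher = √(L × P) = √(91.2129 × 96.2465) = 93.6959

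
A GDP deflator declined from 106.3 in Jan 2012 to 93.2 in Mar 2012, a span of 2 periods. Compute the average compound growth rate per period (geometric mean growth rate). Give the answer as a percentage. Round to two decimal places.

-6.36%

Growth factor = (93.2/106.3)^(1/2) = (0.876764)^(1/2) = 0.936357
Growth rate = 0.936357 − 1 = -0.063643 = -6.3643%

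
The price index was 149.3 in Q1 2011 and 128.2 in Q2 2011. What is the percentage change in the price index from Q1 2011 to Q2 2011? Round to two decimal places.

Change = (128.2 − 149.3) / 149.3 × 100
       = -21.1 / 149.3 × 100 = -14.1326%

-14.13%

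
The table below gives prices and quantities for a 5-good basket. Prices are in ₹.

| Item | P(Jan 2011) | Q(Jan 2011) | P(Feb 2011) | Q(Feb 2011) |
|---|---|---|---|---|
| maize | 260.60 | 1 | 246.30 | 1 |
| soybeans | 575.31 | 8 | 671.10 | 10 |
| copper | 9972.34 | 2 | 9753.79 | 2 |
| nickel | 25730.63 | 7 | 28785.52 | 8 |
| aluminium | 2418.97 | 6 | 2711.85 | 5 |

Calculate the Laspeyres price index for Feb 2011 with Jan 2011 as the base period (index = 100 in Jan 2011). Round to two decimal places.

110.69

Laspeyres price index uses base-period quantities as weights.
ΣP(Feb 2011)·Q(Jan 2011) = 246.30×1 + 671.10×8 + 9753.79×2 + 28785.52×7 + 2711.85×6 = 246.3 + 5368.8 + 19507.58 + 201498.64 + 16271.1 = 242892.42
ΣP(Jan 2011)·Q(Jan 2011) = 260.60×1 + 575.31×8 + 9972.34×2 + 25730.63×7 + 2418.97×6 = 260.6 + 4602.48 + 19944.68 + 180114.41 + 14513.82 = 219435.99
Index = 242892.42 / 219435.99 × 100 = 110.6894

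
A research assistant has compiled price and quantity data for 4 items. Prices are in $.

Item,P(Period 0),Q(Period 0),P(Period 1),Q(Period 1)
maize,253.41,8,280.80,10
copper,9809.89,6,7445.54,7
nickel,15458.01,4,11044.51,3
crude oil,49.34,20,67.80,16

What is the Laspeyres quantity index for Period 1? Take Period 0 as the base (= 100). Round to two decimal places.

95.68

Laspeyres quantity index uses base-period prices as weights.
ΣP(Period 0)·Q(Period 1) = 253.41×10 + 9809.89×7 + 15458.01×3 + 49.34×16 = 2534.1 + 68669.23 + 46374.03 + 789.44 = 118366.8
ΣP(Period 0)·Q(Period 0) = 253.41×8 + 9809.89×6 + 15458.01×4 + 49.34×20 = 2027.28 + 58859.34 + 61832.04 + 986.8 = 123705.46
Index = 118366.8 / 123705.46 × 100 = 95.6844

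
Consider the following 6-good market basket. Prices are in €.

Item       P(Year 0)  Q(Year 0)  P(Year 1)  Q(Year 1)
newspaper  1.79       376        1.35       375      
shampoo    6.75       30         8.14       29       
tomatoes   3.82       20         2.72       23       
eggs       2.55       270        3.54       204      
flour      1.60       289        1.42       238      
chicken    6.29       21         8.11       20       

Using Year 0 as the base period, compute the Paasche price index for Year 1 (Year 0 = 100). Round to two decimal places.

102.30

Paasche price index uses current-period quantities as weights.
ΣP(Year 1)·Q(Year 1) = 1.35×375 + 8.14×29 + 2.72×23 + 3.54×204 + 1.42×238 + 8.11×20 = 506.25 + 236.06 + 62.56 + 722.16 + 337.96 + 162.2 = 2027.19
ΣP(Year 0)·Q(Year 1) = 1.79×375 + 6.75×29 + 3.82×23 + 2.55×204 + 1.60×238 + 6.29×20 = 671.25 + 195.75 + 87.86 + 520.2 + 380.8 + 125.8 = 1981.66
Index = 2027.19 / 1981.66 × 100 = 102.2976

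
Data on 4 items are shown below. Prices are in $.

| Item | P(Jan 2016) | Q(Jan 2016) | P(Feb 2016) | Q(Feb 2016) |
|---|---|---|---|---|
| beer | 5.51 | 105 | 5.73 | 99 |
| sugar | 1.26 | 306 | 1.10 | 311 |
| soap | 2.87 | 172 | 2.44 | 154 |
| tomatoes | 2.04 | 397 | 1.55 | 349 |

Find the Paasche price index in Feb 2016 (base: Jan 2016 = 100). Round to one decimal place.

Paasche price index uses current-period quantities as weights.
ΣP(Feb 2016)·Q(Feb 2016) = 5.73×99 + 1.10×311 + 2.44×154 + 1.55×349 = 567.27 + 342.1 + 375.76 + 540.95 = 1826.08
ΣP(Jan 2016)·Q(Feb 2016) = 5.51×99 + 1.26×311 + 2.87×154 + 2.04×349 = 545.49 + 391.86 + 441.98 + 711.96 = 2091.29
Index = 1826.08 / 2091.29 × 100 = 87.3184

87.3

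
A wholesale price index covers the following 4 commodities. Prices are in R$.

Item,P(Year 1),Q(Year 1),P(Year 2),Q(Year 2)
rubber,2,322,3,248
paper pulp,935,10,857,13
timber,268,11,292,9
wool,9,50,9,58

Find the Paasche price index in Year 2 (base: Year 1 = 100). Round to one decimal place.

Paasche price index uses current-period quantities as weights.
ΣP(Year 2)·Q(Year 2) = 3×248 + 857×13 + 292×9 + 9×58 = 744 + 11141 + 2628 + 522 = 15035
ΣP(Year 1)·Q(Year 2) = 2×248 + 935×13 + 268×9 + 9×58 = 496 + 12155 + 2412 + 522 = 15585
Index = 15035 / 15585 × 100 = 96.4710

96.5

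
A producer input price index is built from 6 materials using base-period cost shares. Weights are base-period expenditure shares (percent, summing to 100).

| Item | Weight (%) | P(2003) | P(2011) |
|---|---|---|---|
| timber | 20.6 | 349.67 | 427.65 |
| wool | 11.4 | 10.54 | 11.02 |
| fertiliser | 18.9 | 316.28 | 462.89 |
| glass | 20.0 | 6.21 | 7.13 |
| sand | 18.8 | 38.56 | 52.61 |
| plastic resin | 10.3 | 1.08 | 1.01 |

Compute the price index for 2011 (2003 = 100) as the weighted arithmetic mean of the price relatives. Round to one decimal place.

123.0

timber: 20.6 × (427.65/349.67) = 20.6 × 1.223010 = 25.1940
wool: 11.4 × (11.02/10.54) = 11.4 × 1.045541 = 11.9192
fertiliser: 18.9 × (462.89/316.28) = 18.9 × 1.463545 = 27.6610
glass: 20.0 × (7.13/6.21) = 20.0 × 1.148148 = 22.9630
sand: 18.8 × (52.61/38.56) = 18.8 × 1.364367 = 25.6501
plastic resin: 10.3 × (1.01/1.08) = 10.3 × 0.935185 = 9.6324
Index = Σ wᵢ·(p₁ᵢ/p₀ᵢ) = 25.1940 + 11.9192 + 27.6610 + 22.9630 + 25.6501 + 9.6324 = 123.0197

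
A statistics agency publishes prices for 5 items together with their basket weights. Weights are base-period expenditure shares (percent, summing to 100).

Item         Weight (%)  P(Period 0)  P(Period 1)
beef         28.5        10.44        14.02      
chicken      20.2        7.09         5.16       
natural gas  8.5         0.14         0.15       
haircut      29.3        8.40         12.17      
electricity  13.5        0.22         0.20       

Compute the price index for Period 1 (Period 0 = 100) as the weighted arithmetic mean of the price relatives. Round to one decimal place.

116.8

beef: 28.5 × (14.02/10.44) = 28.5 × 1.342912 = 38.2730
chicken: 20.2 × (5.16/7.09) = 20.2 × 0.727786 = 14.7013
natural gas: 8.5 × (0.15/0.14) = 8.5 × 1.071429 = 9.1071
haircut: 29.3 × (12.17/8.40) = 29.3 × 1.448810 = 42.4501
electricity: 13.5 × (0.20/0.22) = 13.5 × 0.909091 = 12.2727
Index = Σ wᵢ·(p₁ᵢ/p₀ᵢ) = 38.2730 + 14.7013 + 9.1071 + 42.4501 + 12.2727 = 116.8042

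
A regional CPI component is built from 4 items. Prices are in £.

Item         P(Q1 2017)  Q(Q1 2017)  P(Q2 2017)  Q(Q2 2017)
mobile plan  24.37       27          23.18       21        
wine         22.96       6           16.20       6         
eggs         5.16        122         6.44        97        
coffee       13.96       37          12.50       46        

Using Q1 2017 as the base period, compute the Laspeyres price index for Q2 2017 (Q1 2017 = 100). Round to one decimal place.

Laspeyres price index uses base-period quantities as weights.
ΣP(Q2 2017)·Q(Q1 2017) = 23.18×27 + 16.20×6 + 6.44×122 + 12.50×37 = 625.86 + 97.2 + 785.68 + 462.5 = 1971.24
ΣP(Q1 2017)·Q(Q1 2017) = 24.37×27 + 22.96×6 + 5.16×122 + 13.96×37 = 657.99 + 137.76 + 629.52 + 516.52 = 1941.79
Index = 1971.24 / 1941.79 × 100 = 101.5166

101.5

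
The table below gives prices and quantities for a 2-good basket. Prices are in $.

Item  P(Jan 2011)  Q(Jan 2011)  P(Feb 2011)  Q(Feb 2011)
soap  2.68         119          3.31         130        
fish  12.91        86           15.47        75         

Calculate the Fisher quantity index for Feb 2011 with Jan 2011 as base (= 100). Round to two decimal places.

Laspeyres component (base-period weights):
ΣP(Jan 2011)Q(Feb 2011) = 2.68×130 + 12.91×75 = 348.4 + 968.25 = 1316.65
ΣP(Jan 2011)Q(Jan 2011) = 2.68×119 + 12.91×86 = 318.92 + 1110.26 = 1429.18
L = 1316.65 / 1429.18 × 100 = 92.1263
Paasche component (current-period weights):
ΣP(Feb 2011)Q(Feb 2011) = 3.31×130 + 15.47×75 = 430.3 + 1160.25 = 1590.55
ΣP(Feb 2011)Q(Jan 2011) = 3.31×119 + 15.47×86 = 393.89 + 1330.42 = 1724.31
P = 1590.55 / 1724.31 × 100 = 92.2427
Fisher = √(L × P) = √(92.1263 × 92.2427) = 92.1845

92.18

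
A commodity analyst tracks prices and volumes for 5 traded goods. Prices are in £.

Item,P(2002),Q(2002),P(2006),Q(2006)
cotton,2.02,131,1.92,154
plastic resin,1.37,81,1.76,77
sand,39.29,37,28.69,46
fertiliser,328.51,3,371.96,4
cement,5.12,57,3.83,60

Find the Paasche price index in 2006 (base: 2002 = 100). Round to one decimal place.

Paasche price index uses current-period quantities as weights.
ΣP(2006)·Q(2006) = 1.92×154 + 1.76×77 + 28.69×46 + 371.96×4 + 3.83×60 = 295.68 + 135.52 + 1319.74 + 1487.84 + 229.8 = 3468.58
ΣP(2002)·Q(2006) = 2.02×154 + 1.37×77 + 39.29×46 + 328.51×4 + 5.12×60 = 311.08 + 105.49 + 1807.34 + 1314.04 + 307.2 = 3845.15
Index = 3468.58 / 3845.15 × 100 = 90.2066

90.2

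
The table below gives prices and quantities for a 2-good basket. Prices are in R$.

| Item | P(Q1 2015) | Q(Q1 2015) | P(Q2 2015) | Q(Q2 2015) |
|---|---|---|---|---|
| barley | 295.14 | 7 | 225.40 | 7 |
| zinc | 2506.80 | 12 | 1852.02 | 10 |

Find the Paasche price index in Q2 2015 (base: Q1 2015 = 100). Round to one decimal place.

Paasche price index uses current-period quantities as weights.
ΣP(Q2 2015)·Q(Q2 2015) = 225.40×7 + 1852.02×10 = 1577.8 + 18520.2 = 20098
ΣP(Q1 2015)·Q(Q2 2015) = 295.14×7 + 2506.80×10 = 2065.98 + 25068 = 27133.98
Index = 20098 / 27133.98 × 100 = 74.0695

74.1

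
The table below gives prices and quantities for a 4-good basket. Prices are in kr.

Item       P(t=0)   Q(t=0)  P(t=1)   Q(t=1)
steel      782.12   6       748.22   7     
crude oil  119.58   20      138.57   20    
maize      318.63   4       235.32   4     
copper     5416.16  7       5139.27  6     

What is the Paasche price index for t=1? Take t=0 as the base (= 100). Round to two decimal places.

95.55

Paasche price index uses current-period quantities as weights.
ΣP(t=1)·Q(t=1) = 748.22×7 + 138.57×20 + 235.32×4 + 5139.27×6 = 5237.54 + 2771.4 + 941.28 + 30835.62 = 39785.84
ΣP(t=0)·Q(t=1) = 782.12×7 + 119.58×20 + 318.63×4 + 5416.16×6 = 5474.84 + 2391.6 + 1274.52 + 32496.96 = 41637.92
Index = 39785.84 / 41637.92 × 100 = 95.5519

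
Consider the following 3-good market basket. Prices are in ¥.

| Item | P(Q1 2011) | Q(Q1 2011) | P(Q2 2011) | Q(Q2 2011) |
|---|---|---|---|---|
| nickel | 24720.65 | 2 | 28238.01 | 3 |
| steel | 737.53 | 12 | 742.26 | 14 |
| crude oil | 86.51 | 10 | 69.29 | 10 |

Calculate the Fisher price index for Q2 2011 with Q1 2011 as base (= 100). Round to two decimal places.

Laspeyres component (base-period weights):
ΣP(Q2 2011)Q(Q1 2011) = 28238.01×2 + 742.26×12 + 69.29×10 = 56476.02 + 8907.12 + 692.9 = 66076.04
ΣP(Q1 2011)Q(Q1 2011) = 24720.65×2 + 737.53×12 + 86.51×10 = 49441.3 + 8850.36 + 865.1 = 59156.76
L = 66076.04 / 59156.76 × 100 = 111.6965
Paasche component (current-period weights):
ΣP(Q2 2011)Q(Q2 2011) = 28238.01×3 + 742.26×14 + 69.29×10 = 84714.03 + 10391.64 + 692.9 = 95798.57
ΣP(Q1 2011)Q(Q2 2011) = 24720.65×3 + 737.53×14 + 86.51×10 = 74161.95 + 10325.42 + 865.1 = 85352.47
P = 95798.57 / 85352.47 × 100 = 112.2388
Fisher = √(L × P) = √(111.6965 × 112.2388) = 111.9673

111.97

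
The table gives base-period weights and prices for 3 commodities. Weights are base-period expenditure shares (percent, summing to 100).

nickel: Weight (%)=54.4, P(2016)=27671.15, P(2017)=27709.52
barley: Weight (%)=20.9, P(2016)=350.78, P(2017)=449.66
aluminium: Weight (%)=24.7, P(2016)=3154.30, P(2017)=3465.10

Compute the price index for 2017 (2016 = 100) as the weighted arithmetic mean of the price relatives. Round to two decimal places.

108.40

nickel: 54.4 × (27709.52/27671.15) = 54.4 × 1.001387 = 54.4754
barley: 20.9 × (449.66/350.78) = 20.9 × 1.281886 = 26.7914
aluminium: 24.7 × (3465.10/3154.30) = 24.7 × 1.098532 = 27.1337
Index = Σ wᵢ·(p₁ᵢ/p₀ᵢ) = 54.4754 + 26.7914 + 27.1337 = 108.4006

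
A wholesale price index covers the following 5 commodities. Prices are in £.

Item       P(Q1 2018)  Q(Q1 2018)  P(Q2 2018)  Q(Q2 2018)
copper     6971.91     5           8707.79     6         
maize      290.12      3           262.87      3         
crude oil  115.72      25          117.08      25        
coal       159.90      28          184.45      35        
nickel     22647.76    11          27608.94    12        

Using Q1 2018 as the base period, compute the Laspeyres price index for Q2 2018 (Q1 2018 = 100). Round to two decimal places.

Laspeyres price index uses base-period quantities as weights.
ΣP(Q2 2018)·Q(Q1 2018) = 8707.79×5 + 262.87×3 + 117.08×25 + 184.45×28 + 27608.94×11 = 43538.95 + 788.61 + 2927 + 5164.6 + 303698.34 = 356117.5
ΣP(Q1 2018)·Q(Q1 2018) = 6971.91×5 + 290.12×3 + 115.72×25 + 159.90×28 + 22647.76×11 = 34859.55 + 870.36 + 2893 + 4477.2 + 249125.36 = 292225.47
Index = 356117.5 / 292225.47 × 100 = 121.8639

121.86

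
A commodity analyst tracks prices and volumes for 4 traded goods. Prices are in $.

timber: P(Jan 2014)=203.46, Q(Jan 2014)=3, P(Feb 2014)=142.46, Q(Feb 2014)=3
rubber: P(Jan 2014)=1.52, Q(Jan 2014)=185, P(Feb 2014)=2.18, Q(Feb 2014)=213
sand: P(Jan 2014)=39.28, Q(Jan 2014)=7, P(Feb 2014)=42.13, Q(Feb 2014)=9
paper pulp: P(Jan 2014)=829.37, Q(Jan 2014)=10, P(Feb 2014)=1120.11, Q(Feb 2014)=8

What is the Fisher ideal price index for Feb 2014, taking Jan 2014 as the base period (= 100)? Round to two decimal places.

Laspeyres component (base-period weights):
ΣP(Feb 2014)Q(Jan 2014) = 142.46×3 + 2.18×185 + 42.13×7 + 1120.11×10 = 427.38 + 403.3 + 294.91 + 11201.1 = 12326.69
ΣP(Jan 2014)Q(Jan 2014) = 203.46×3 + 1.52×185 + 39.28×7 + 829.37×10 = 610.38 + 281.2 + 274.96 + 8293.7 = 9460.24
L = 12326.69 / 9460.24 × 100 = 130.3000
Paasche component (current-period weights):
ΣP(Feb 2014)Q(Feb 2014) = 142.46×3 + 2.18×213 + 42.13×9 + 1120.11×8 = 427.38 + 464.34 + 379.17 + 8960.88 = 10231.77
ΣP(Jan 2014)Q(Feb 2014) = 203.46×3 + 1.52×213 + 39.28×9 + 829.37×8 = 610.38 + 323.76 + 353.52 + 6634.96 = 7922.62
P = 10231.77 / 7922.62 × 100 = 129.1463
Fisher = √(L × P) = √(130.3000 × 129.1463) = 129.7218

129.72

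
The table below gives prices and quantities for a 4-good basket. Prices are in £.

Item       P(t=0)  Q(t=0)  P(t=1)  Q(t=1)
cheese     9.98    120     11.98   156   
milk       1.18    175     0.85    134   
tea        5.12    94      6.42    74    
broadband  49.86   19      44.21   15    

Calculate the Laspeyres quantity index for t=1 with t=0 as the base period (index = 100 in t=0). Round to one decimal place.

Laspeyres quantity index uses base-period prices as weights.
ΣP(t=0)·Q(t=1) = 9.98×156 + 1.18×134 + 5.12×74 + 49.86×15 = 1556.88 + 158.12 + 378.88 + 747.9 = 2841.78
ΣP(t=0)·Q(t=0) = 9.98×120 + 1.18×175 + 5.12×94 + 49.86×19 = 1197.6 + 206.5 + 481.28 + 947.34 = 2832.72
Index = 2841.78 / 2832.72 × 100 = 100.3198

100.3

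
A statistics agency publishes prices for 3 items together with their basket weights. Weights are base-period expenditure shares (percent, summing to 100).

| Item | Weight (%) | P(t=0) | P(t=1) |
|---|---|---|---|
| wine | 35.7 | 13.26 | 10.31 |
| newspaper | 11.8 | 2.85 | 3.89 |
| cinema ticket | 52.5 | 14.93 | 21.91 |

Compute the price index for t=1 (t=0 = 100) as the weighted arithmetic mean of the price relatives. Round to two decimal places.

120.91

wine: 35.7 × (10.31/13.26) = 35.7 × 0.777526 = 27.7577
newspaper: 11.8 × (3.89/2.85) = 11.8 × 1.364912 = 16.1060
cinema ticket: 52.5 × (21.91/14.93) = 52.5 × 1.467515 = 77.0445
Index = Σ wᵢ·(p₁ᵢ/p₀ᵢ) = 27.7577 + 16.1060 + 77.0445 = 120.9082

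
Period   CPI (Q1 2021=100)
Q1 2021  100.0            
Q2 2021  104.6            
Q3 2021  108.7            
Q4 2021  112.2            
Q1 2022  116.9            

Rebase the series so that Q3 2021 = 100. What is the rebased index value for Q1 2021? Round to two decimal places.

92.00

Rebased(Q1 2021) = 100.0 / 108.7 × 100 = 91.9963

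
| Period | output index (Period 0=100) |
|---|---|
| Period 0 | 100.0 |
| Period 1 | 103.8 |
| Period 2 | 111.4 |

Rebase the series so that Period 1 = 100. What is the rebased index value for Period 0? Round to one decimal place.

Rebased(Period 0) = 100.0 / 103.8 × 100 = 96.3391

96.3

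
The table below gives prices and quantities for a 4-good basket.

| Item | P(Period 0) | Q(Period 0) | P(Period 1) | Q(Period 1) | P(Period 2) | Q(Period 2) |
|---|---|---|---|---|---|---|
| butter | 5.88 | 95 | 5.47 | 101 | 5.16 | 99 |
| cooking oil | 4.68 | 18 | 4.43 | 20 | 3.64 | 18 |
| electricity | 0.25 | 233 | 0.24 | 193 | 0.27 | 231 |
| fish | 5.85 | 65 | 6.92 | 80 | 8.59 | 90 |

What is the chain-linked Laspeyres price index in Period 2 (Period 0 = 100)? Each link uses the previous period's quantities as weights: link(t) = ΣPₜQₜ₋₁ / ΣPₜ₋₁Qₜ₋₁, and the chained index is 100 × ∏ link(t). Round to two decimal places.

109.80

Link Period 0→Period 1:
ΣP(Period 1)Q(Period 0) = 5.47×95 + 4.43×18 + 0.24×233 + 6.92×65 = 519.65 + 79.74 + 55.92 + 449.8 = 1105.11
ΣP(Period 0)Q(Period 0) = 5.88×95 + 4.68×18 + 0.25×233 + 5.85×65 = 558.6 + 84.24 + 58.25 + 380.25 = 1081.34
link = 1105.11/1081.34 = 1.021982
Link Period 1→Period 2:
ΣP(Period 2)Q(Period 1) = 5.16×101 + 3.64×20 + 0.27×193 + 8.59×80 = 521.16 + 72.8 + 52.11 + 687.2 = 1333.27
ΣP(Period 1)Q(Period 1) = 5.47×101 + 4.43×20 + 0.24×193 + 6.92×80 = 552.47 + 88.6 + 46.32 + 553.6 = 1240.99
link = 1333.27/1240.99 = 1.074360
Chained index = 100 × 1.021982 × 1.074360 = 109.7977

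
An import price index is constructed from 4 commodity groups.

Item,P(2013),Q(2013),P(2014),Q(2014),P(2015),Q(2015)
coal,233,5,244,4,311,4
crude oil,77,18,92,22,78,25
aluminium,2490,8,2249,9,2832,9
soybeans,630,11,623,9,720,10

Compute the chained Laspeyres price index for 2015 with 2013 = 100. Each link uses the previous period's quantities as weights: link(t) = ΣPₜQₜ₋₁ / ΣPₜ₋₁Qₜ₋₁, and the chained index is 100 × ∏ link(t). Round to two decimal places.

Link 2013→2014:
ΣP(2014)Q(2013) = 244×5 + 92×18 + 2249×8 + 623×11 = 1220 + 1656 + 17992 + 6853 = 27721
ΣP(2013)Q(2013) = 233×5 + 77×18 + 2490×8 + 630×11 = 1165 + 1386 + 19920 + 6930 = 29401
link = 27721/29401 = 0.942859
Link 2014→2015:
ΣP(2015)Q(2014) = 311×4 + 78×22 + 2832×9 + 720×9 = 1244 + 1716 + 25488 + 6480 = 34928
ΣP(2014)Q(2014) = 244×4 + 92×22 + 2249×9 + 623×9 = 976 + 2024 + 20241 + 5607 = 28848
link = 34928/28848 = 1.210760
Chained index = 100 × 0.942859 × 1.210760 = 114.1576

114.16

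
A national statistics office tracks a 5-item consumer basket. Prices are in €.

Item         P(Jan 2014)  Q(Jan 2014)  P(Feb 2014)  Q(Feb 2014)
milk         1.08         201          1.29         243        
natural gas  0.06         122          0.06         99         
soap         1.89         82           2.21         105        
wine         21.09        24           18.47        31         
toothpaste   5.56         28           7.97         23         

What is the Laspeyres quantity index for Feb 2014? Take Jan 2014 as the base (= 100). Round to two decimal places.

Laspeyres quantity index uses base-period prices as weights.
ΣP(Jan 2014)·Q(Feb 2014) = 1.08×243 + 0.06×99 + 1.89×105 + 21.09×31 + 5.56×23 = 262.44 + 5.94 + 198.45 + 653.79 + 127.88 = 1248.5
ΣP(Jan 2014)·Q(Jan 2014) = 1.08×201 + 0.06×122 + 1.89×82 + 21.09×24 + 5.56×28 = 217.08 + 7.32 + 154.98 + 506.16 + 155.68 = 1041.22
Index = 1248.5 / 1041.22 × 100 = 119.9074

119.91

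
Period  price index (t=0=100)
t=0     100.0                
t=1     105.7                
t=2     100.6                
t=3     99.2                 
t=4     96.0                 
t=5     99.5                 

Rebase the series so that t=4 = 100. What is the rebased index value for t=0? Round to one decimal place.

Rebased(t=0) = 100.0 / 96.0 × 100 = 104.1667

104.2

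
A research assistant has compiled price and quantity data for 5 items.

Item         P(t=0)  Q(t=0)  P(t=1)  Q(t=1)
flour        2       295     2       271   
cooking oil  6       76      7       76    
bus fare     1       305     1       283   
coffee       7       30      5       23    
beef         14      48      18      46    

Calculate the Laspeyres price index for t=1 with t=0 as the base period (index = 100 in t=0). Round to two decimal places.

Laspeyres price index uses base-period quantities as weights.
ΣP(t=1)·Q(t=0) = 2×295 + 7×76 + 1×305 + 5×30 + 18×48 = 590 + 532 + 305 + 150 + 864 = 2441
ΣP(t=0)·Q(t=0) = 2×295 + 6×76 + 1×305 + 7×30 + 14×48 = 590 + 456 + 305 + 210 + 672 = 2233
Index = 2441 / 2233 × 100 = 109.3148

109.31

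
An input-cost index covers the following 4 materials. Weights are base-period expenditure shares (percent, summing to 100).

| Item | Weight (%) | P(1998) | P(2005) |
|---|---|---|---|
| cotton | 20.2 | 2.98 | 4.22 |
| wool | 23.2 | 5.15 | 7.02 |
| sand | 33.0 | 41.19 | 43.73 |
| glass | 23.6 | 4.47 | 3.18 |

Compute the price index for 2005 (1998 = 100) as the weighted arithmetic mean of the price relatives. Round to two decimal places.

112.05

cotton: 20.2 × (4.22/2.98) = 20.2 × 1.416107 = 28.6054
wool: 23.2 × (7.02/5.15) = 23.2 × 1.363107 = 31.6241
sand: 33.0 × (43.73/41.19) = 33.0 × 1.061665 = 35.0350
glass: 23.6 × (3.18/4.47) = 23.6 × 0.711409 = 16.7893
Index = Σ wᵢ·(p₁ᵢ/p₀ᵢ) = 28.6054 + 31.6241 + 35.0350 + 16.7893 = 112.0537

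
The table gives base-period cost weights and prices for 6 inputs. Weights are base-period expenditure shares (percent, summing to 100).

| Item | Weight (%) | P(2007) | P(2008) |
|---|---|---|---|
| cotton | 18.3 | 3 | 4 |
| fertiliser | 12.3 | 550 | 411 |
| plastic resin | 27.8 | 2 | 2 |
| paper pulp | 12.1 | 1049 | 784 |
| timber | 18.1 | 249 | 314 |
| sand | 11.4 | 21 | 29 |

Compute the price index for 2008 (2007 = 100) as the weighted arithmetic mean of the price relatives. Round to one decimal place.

109.0

cotton: 18.3 × (4/3) = 18.3 × 1.333333 = 24.4000
fertiliser: 12.3 × (411/550) = 12.3 × 0.747273 = 9.1915
plastic resin: 27.8 × (2/2) = 27.8 × 1.000000 = 27.8000
paper pulp: 12.1 × (784/1049) = 12.1 × 0.747378 = 9.0433
timber: 18.1 × (314/249) = 18.1 × 1.261044 = 22.8249
sand: 11.4 × (29/21) = 11.4 × 1.380952 = 15.7429
Index = Σ wᵢ·(p₁ᵢ/p₀ᵢ) = 24.4000 + 9.1915 + 27.8000 + 9.0433 + 22.8249 + 15.7429 = 109.0025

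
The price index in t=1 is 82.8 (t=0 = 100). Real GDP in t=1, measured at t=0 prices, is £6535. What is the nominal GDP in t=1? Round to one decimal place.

Nominal = Real × (Index/100) = 6535 × (82.8/100)
        = 6535 × 0.828 = 5410.9800

5411.0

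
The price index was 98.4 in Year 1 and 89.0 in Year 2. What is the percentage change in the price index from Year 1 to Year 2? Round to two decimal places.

-9.55%

Change = (89.0 − 98.4) / 98.4 × 100
       = -9.4 / 98.4 × 100 = -9.5528%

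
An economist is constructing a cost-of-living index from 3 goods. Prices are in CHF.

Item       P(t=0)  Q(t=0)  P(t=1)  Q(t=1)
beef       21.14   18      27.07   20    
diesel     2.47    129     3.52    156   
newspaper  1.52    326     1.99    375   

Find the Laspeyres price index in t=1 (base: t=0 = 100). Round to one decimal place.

Laspeyres price index uses base-period quantities as weights.
ΣP(t=1)·Q(t=0) = 27.07×18 + 3.52×129 + 1.99×326 = 487.26 + 454.08 + 648.74 = 1590.08
ΣP(t=0)·Q(t=0) = 21.14×18 + 2.47×129 + 1.52×326 = 380.52 + 318.63 + 495.52 = 1194.67
Index = 1590.08 / 1194.67 × 100 = 133.0978

133.1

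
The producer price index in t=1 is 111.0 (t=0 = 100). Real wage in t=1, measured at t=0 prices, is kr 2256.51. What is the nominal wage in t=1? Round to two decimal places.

Nominal = Real × (Index/100) = 2256.51 × (111.0/100)
        = 2256.51 × 1.110 = 2504.7261

2504.73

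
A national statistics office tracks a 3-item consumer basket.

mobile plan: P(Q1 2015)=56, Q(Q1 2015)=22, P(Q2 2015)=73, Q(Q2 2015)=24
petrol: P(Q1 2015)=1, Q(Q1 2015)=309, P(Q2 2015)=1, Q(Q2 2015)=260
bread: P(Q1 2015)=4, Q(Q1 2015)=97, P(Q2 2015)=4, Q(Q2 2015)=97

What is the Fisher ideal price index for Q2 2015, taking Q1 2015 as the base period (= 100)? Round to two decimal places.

119.93

Laspeyres component (base-period weights):
ΣP(Q2 2015)Q(Q1 2015) = 73×22 + 1×309 + 4×97 = 1606 + 309 + 388 = 2303
ΣP(Q1 2015)Q(Q1 2015) = 56×22 + 1×309 + 4×97 = 1232 + 309 + 388 = 1929
L = 2303 / 1929 × 100 = 119.3883
Paasche component (current-period weights):
ΣP(Q2 2015)Q(Q2 2015) = 73×24 + 1×260 + 4×97 = 1752 + 260 + 388 = 2400
ΣP(Q1 2015)Q(Q2 2015) = 56×24 + 1×260 + 4×97 = 1344 + 260 + 388 = 1992
P = 2400 / 1992 × 100 = 120.4819
Fisher = √(L × P) = √(119.3883 × 120.4819) = 119.9339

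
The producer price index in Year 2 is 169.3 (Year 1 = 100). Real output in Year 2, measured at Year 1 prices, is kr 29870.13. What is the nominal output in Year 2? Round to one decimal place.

50570.1

Nominal = Real × (Index/100) = 29870.13 × (169.3/100)
        = 29870.13 × 1.693 = 50570.1301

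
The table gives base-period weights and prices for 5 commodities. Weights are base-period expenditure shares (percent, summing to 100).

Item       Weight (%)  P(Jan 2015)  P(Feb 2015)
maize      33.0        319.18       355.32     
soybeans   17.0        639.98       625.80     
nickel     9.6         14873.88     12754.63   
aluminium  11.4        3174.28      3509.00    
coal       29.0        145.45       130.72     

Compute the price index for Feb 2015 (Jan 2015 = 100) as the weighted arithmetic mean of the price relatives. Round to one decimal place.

maize: 33.0 × (355.32/319.18) = 33.0 × 1.113228 = 36.7365
soybeans: 17.0 × (625.80/639.98) = 17.0 × 0.977843 = 16.6233
nickel: 9.6 × (12754.63/14873.88) = 9.6 × 0.857519 = 8.2322
aluminium: 11.4 × (3509.00/3174.28) = 11.4 × 1.105448 = 12.6021
coal: 29.0 × (130.72/145.45) = 29.0 × 0.898728 = 26.0631
Index = Σ wᵢ·(p₁ᵢ/p₀ᵢ) = 36.7365 + 16.6233 + 8.2322 + 12.6021 + 26.0631 = 100.2572

100.3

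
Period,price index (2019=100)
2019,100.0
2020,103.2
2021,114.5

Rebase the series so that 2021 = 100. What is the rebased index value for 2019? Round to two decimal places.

87.34

Rebased(2019) = 100.0 / 114.5 × 100 = 87.3362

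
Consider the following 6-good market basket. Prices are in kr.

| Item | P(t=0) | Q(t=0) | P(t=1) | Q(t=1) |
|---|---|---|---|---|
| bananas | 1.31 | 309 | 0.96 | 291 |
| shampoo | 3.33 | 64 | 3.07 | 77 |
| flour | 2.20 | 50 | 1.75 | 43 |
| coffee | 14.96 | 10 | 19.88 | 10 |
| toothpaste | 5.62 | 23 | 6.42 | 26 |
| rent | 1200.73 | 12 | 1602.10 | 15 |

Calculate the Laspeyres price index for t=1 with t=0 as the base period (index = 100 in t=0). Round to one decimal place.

Laspeyres price index uses base-period quantities as weights.
ΣP(t=1)·Q(t=0) = 0.96×309 + 3.07×64 + 1.75×50 + 19.88×10 + 6.42×23 + 1602.10×12 = 296.64 + 196.48 + 87.5 + 198.8 + 147.66 + 19225.2 = 20152.28
ΣP(t=0)·Q(t=0) = 1.31×309 + 3.33×64 + 2.20×50 + 14.96×10 + 5.62×23 + 1200.73×12 = 404.79 + 213.12 + 110 + 149.6 + 129.26 + 14408.76 = 15415.53
Index = 20152.28 / 15415.53 × 100 = 130.7271

130.7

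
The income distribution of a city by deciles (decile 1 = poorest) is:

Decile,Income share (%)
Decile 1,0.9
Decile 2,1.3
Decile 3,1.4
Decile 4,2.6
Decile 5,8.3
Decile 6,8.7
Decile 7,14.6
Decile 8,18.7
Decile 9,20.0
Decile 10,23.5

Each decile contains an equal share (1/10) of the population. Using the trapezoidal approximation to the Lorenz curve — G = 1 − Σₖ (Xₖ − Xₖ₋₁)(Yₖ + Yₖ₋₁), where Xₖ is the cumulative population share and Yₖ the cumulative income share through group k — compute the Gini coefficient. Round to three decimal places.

0.457

Cumulative income shares Yₖ: 0.0090, 0.0220, 0.0360, 0.0620, 0.1450, 0.2320, 0.3780, 0.5650, 0.7650, 1.0000
Σ (Xₖ−Xₖ₋₁)(Yₖ+Yₖ₋₁) = (1/10)(0.0090+0.0000) + (1/10)(0.0220+0.0090) + (1/10)(0.0360+0.0220) + (1/10)(0.0620+0.0360) + (1/10)(0.1450+0.0620) + (1/10)(0.2320+0.1450) + (1/10)(0.3780+0.2320) + (1/10)(0.5650+0.3780) + (1/10)(0.7650+0.5650) + (1/10)(1.0000+0.7650)
  = 0.0009 + 0.0031 + 0.0058 + 0.0098 + 0.0207 + 0.0377 + 0.0610 + 0.0943 + 0.1330 + 0.1765 = 0.5428
G = 1 − 0.5428 = 0.4572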